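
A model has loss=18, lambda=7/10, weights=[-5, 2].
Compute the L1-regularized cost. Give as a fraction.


L1 norm = sum(|w|) = 7. J = 18 + 7/10 * 7 = 229/10.

229/10


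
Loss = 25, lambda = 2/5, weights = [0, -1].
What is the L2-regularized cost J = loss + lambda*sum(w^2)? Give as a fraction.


L2 sq norm = sum(w^2) = 1. J = 25 + 2/5 * 1 = 127/5.

127/5


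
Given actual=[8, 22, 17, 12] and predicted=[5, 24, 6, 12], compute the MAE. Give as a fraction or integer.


MAE = (1/4) * (|8-5|=3 + |22-24|=2 + |17-6|=11 + |12-12|=0). Sum = 16. MAE = 4.

4


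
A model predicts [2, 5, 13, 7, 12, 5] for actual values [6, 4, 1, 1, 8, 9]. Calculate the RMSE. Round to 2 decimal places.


MSE = 38.1667. RMSE = sqrt(38.1667) = 6.18.

6.18


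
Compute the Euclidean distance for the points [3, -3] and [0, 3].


d = sqrt(sum of squared differences). (3-0)^2=9, (-3-3)^2=36. Sum = 45.

sqrt(45)


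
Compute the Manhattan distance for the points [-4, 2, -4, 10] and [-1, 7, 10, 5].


d = sum of absolute differences: |-4--1|=3 + |2-7|=5 + |-4-10|=14 + |10-5|=5 = 27.

27


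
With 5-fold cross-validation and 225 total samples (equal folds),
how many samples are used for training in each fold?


Each validation fold has 225/5 = 45 samples. Training set = 225 - 45 = 180.

180


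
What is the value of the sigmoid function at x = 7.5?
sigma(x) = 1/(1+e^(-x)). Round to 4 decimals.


sigma(7.5) = 1/(1+e^(-7.5)) = 1/(1+0.000553) = 1/1.000553 = 0.9994.

0.9994


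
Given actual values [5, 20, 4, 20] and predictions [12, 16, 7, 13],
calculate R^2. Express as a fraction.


Mean(y) = 49/4. SS_res = 123. SS_tot = 963/4. R^2 = 1 - 123/(963/4) = 157/321.

157/321


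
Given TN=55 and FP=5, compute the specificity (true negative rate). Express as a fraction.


Specificity = TN / (TN + FP) = 55 / 60 = 11/12.

11/12


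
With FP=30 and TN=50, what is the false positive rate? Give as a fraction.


FPR = FP / (FP + TN) = 30 / 80 = 3/8.

3/8


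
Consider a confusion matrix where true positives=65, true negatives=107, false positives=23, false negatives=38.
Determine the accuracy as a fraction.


Accuracy = (TP + TN) / (TP + TN + FP + FN) = (65 + 107) / 233 = 172/233.

172/233


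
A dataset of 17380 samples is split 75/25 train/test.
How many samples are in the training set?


Test set = 17380 * 25% = 4345. Training set = 17380 - 4345 = 13035.

13035


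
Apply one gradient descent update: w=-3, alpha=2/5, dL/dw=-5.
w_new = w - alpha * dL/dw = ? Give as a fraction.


w_new = -3 - 2/5 * -5 = -3 - -2 = -1.

-1


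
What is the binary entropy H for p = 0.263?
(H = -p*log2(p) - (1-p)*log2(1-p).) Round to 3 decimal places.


H = -0.263*log2(0.263) - 0.737*log2(0.737) = 0.831.

0.831


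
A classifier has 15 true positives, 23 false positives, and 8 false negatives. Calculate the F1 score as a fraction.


Precision = 15/38 = 15/38. Recall = 15/23 = 15/23. F1 = 2*P*R/(P+R) = 30/61.

30/61


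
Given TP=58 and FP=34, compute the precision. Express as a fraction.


Precision = TP / (TP + FP) = 58 / 92 = 29/46.

29/46


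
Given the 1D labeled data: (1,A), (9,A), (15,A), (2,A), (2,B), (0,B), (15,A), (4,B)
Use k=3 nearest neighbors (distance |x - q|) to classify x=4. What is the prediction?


Distances: |1-4|=3, |9-4|=5, |15-4|=11, |2-4|=2, |2-4|=2, |0-4|=4, |15-4|=11, |4-4|=0. 3 nearest: (4,B), (2,A), (2,B). Counts: {'B': 2, 'A': 1}. Majority class: B.

B


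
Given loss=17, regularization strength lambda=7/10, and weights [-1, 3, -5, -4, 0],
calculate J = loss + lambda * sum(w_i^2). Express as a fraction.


L2 sq norm = sum(w^2) = 51. J = 17 + 7/10 * 51 = 527/10.

527/10


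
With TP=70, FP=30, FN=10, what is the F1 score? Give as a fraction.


Precision = 70/100 = 7/10. Recall = 70/80 = 7/8. F1 = 2*P*R/(P+R) = 7/9.

7/9


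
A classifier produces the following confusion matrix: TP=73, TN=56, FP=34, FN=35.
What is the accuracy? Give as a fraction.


Accuracy = (TP + TN) / (TP + TN + FP + FN) = (73 + 56) / 198 = 43/66.

43/66


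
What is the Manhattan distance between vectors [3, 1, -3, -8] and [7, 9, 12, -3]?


d = sum of absolute differences: |3-7|=4 + |1-9|=8 + |-3-12|=15 + |-8--3|=5 = 32.

32


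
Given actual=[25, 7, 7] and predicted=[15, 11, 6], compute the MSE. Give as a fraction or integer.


MSE = (1/3) * ((25-15)^2=100 + (7-11)^2=16 + (7-6)^2=1). Sum = 117. MSE = 39.

39


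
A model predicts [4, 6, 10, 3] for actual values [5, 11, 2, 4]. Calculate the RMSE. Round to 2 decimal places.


MSE = 22.7500. RMSE = sqrt(22.7500) = 4.77.

4.77


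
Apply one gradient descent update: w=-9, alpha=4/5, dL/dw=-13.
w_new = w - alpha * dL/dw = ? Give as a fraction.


w_new = -9 - 4/5 * -13 = -9 - -52/5 = 7/5.

7/5


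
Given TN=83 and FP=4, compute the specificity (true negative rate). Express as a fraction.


Specificity = TN / (TN + FP) = 83 / 87 = 83/87.

83/87


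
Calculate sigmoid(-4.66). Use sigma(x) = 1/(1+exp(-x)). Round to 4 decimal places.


sigma(-4.66) = 1/(1+e^(4.66)) = 1/(1+105.636082) = 1/106.636082 = 0.0094.

0.0094


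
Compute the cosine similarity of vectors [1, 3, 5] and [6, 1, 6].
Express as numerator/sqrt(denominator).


dot = 39. |a|^2 = 35, |b|^2 = 73. cos = 39/sqrt(2555).

39/sqrt(2555)


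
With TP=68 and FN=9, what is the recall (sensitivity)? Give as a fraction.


Recall = TP / (TP + FN) = 68 / 77 = 68/77.

68/77


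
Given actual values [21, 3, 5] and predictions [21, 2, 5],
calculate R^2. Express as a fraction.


Mean(y) = 29/3. SS_res = 1. SS_tot = 584/3. R^2 = 1 - 1/(584/3) = 581/584.

581/584


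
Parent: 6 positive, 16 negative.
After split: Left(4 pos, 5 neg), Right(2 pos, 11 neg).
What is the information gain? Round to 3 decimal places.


H(parent) = 0.8454. H(left) = 0.9911, H(right) = 0.6194. Weighted = (9/22)*0.9911 + (13/22)*0.6194 = 0.7715. IG = 0.8454 - 0.7715 = 0.0739, which rounds to 0.074.

0.074


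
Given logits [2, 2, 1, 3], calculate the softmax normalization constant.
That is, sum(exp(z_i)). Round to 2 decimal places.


Denom = e^2=7.3891 + e^2=7.3891 + e^1=2.7183 + e^3=20.0855. Sum = 37.5820, which rounds to 37.58.

37.58


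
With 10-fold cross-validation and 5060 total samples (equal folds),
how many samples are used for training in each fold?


Each validation fold has 5060/10 = 506 samples. Training set = 5060 - 506 = 4554.

4554


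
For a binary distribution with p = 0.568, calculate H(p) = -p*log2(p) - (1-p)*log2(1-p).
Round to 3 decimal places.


H = -0.568*log2(0.568) - 0.432*log2(0.432) = 0.987.

0.987


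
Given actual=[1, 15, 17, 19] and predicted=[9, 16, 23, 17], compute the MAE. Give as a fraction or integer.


MAE = (1/4) * (|1-9|=8 + |15-16|=1 + |17-23|=6 + |19-17|=2). Sum = 17. MAE = 17/4.

17/4


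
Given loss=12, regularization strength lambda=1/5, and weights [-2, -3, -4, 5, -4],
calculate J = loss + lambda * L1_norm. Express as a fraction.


L1 norm = sum(|w|) = 18. J = 12 + 1/5 * 18 = 78/5.

78/5


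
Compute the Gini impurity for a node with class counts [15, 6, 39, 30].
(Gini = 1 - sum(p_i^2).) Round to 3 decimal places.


Total = 90. Proportions: 15/90, 6/90, 39/90, 30/90. sum(p_i^2) = 0.3311. Gini = 1 - 0.3311 = 0.6689, which rounds to 0.669.

0.669


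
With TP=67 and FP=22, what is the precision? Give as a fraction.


Precision = TP / (TP + FP) = 67 / 89 = 67/89.

67/89


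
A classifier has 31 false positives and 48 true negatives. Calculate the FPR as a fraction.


FPR = FP / (FP + TN) = 31 / 79 = 31/79.

31/79


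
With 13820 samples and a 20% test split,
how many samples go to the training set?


Test set = 13820 * 20% = 2764. Training set = 13820 - 2764 = 11056.

11056


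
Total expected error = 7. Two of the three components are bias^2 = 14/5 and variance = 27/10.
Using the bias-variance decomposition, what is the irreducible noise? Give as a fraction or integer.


Total error = bias^2 + variance + irreducible noise. So irreducible noise = 7 - 14/5 - 27/10 = 3/2.

3/2


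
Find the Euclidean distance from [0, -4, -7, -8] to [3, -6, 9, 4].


d = sqrt(sum of squared differences). (0-3)^2=9, (-4--6)^2=4, (-7-9)^2=256, (-8-4)^2=144. Sum = 413.

sqrt(413)


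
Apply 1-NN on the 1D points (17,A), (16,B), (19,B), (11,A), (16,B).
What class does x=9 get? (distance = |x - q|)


Distances: |17-9|=8, |16-9|=7, |19-9|=10, |11-9|=2, |16-9|=7. 1 nearest: (11,A). Counts: {'A': 1}. Majority class: A.

A


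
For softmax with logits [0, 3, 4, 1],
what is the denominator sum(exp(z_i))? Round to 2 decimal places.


Denom = e^0=1.0000 + e^3=20.0855 + e^4=54.5982 + e^1=2.7183. Sum = 78.4020, which rounds to 78.40.

78.40


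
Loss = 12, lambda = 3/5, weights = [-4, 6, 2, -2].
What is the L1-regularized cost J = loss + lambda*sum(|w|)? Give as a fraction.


L1 norm = sum(|w|) = 14. J = 12 + 3/5 * 14 = 102/5.

102/5


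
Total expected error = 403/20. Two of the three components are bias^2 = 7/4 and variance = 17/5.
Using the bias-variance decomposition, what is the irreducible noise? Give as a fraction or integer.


Total error = bias^2 + variance + irreducible noise. So irreducible noise = 403/20 - 7/4 - 17/5 = 15.

15


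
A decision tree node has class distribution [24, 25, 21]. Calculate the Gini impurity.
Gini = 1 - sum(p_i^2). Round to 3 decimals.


Total = 70. Proportions: 24/70, 25/70, 21/70. sum(p_i^2) = 0.3351. Gini = 1 - 0.3351 = 0.6649, which rounds to 0.665.

0.665


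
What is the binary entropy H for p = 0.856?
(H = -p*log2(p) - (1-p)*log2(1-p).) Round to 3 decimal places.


H = -0.856*log2(0.856) - 0.144*log2(0.144) = 0.595.

0.595


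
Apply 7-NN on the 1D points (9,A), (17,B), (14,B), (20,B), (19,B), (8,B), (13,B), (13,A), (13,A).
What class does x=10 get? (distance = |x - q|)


Distances: |9-10|=1, |17-10|=7, |14-10|=4, |20-10|=10, |19-10|=9, |8-10|=2, |13-10|=3, |13-10|=3, |13-10|=3. 7 nearest: (9,A), (8,B), (13,A), (13,A), (13,B), (14,B), (17,B). Counts: {'A': 3, 'B': 4}. Majority class: B.

B


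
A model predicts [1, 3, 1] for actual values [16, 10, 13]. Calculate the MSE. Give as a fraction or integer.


MSE = (1/3) * ((16-1)^2=225 + (10-3)^2=49 + (13-1)^2=144). Sum = 418. MSE = 418/3.

418/3


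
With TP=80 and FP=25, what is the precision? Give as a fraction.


Precision = TP / (TP + FP) = 80 / 105 = 16/21.

16/21


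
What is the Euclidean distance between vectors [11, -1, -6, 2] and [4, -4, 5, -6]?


d = sqrt(sum of squared differences). (11-4)^2=49, (-1--4)^2=9, (-6-5)^2=121, (2--6)^2=64. Sum = 243.

sqrt(243)


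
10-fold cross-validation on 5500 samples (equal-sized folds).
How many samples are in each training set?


Each validation fold has 5500/10 = 550 samples. Training set = 5500 - 550 = 4950.

4950


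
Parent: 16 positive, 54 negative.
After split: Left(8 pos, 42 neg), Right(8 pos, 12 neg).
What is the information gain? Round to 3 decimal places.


H(parent) = 0.7755. H(left) = 0.6343, H(right) = 0.9710. Weighted = (50/70)*0.6343 + (20/70)*0.9710 = 0.7305. IG = 0.7755 - 0.7305 = 0.0450, which rounds to 0.045.

0.045


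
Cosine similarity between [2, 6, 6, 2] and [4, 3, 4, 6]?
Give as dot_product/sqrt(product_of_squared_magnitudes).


dot = 62. |a|^2 = 80, |b|^2 = 77. cos = 62/sqrt(6160).

62/sqrt(6160)


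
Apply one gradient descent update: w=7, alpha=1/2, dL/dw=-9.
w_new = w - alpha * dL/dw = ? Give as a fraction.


w_new = 7 - 1/2 * -9 = 7 - -9/2 = 23/2.

23/2


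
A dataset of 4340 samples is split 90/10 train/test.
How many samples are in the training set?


Test set = 4340 * 10% = 434. Training set = 4340 - 434 = 3906.

3906


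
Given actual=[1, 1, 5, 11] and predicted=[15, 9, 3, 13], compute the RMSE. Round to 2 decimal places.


MSE = 67.0000. RMSE = sqrt(67.0000) = 8.19.

8.19


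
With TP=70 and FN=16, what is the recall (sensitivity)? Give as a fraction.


Recall = TP / (TP + FN) = 70 / 86 = 35/43.

35/43


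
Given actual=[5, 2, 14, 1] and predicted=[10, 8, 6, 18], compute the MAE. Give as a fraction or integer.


MAE = (1/4) * (|5-10|=5 + |2-8|=6 + |14-6|=8 + |1-18|=17). Sum = 36. MAE = 9.

9


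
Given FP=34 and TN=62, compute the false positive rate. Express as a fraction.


FPR = FP / (FP + TN) = 34 / 96 = 17/48.

17/48


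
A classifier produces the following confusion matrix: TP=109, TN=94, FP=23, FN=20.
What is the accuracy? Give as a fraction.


Accuracy = (TP + TN) / (TP + TN + FP + FN) = (109 + 94) / 246 = 203/246.

203/246


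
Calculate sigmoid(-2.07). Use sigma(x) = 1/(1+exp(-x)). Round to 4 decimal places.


sigma(-2.07) = 1/(1+e^(2.07)) = 1/(1+7.924823) = 1/8.924823 = 0.1120.

0.1120


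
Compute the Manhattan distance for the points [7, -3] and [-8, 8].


d = sum of absolute differences: |7--8|=15 + |-3-8|=11 = 26.

26


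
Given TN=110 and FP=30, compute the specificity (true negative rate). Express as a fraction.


Specificity = TN / (TN + FP) = 110 / 140 = 11/14.

11/14


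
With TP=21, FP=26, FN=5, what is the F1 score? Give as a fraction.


Precision = 21/47 = 21/47. Recall = 21/26 = 21/26. F1 = 2*P*R/(P+R) = 42/73.

42/73


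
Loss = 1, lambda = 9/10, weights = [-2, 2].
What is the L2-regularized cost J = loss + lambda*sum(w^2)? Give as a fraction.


L2 sq norm = sum(w^2) = 8. J = 1 + 9/10 * 8 = 41/5.

41/5


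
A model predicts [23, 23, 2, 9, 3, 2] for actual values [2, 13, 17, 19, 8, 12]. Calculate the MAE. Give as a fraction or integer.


MAE = (1/6) * (|2-23|=21 + |13-23|=10 + |17-2|=15 + |19-9|=10 + |8-3|=5 + |12-2|=10). Sum = 71. MAE = 71/6.

71/6


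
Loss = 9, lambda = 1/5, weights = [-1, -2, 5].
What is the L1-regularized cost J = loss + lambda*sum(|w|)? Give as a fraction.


L1 norm = sum(|w|) = 8. J = 9 + 1/5 * 8 = 53/5.

53/5


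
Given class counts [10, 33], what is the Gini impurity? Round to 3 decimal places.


Total = 43. Proportions: 10/43, 33/43. sum(p_i^2) = 0.6431. Gini = 1 - 0.6431 = 0.3569, which rounds to 0.357.

0.357


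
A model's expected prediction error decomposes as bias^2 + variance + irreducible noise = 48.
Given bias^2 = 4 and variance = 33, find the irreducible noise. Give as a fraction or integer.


Total error = bias^2 + variance + irreducible noise. So irreducible noise = 48 - 4 - 33 = 11.

11


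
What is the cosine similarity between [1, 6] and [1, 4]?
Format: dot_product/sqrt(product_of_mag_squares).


dot = 25. |a|^2 = 37, |b|^2 = 17. cos = 25/sqrt(629).

25/sqrt(629)


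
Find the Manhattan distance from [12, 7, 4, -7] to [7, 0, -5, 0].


d = sum of absolute differences: |12-7|=5 + |7-0|=7 + |4--5|=9 + |-7-0|=7 = 28.

28


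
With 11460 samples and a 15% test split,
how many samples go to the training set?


Test set = 11460 * 15% = 1719. Training set = 11460 - 1719 = 9741.

9741


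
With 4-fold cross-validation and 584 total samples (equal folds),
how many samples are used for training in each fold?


Each validation fold has 584/4 = 146 samples. Training set = 584 - 146 = 438.

438


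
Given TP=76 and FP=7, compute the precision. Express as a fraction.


Precision = TP / (TP + FP) = 76 / 83 = 76/83.

76/83


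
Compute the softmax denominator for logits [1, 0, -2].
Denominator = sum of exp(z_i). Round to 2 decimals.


Denom = e^1=2.7183 + e^0=1.0000 + e^-2=0.1353. Sum = 3.8536, which rounds to 3.85.

3.85


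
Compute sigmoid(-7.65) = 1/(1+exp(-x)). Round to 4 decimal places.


sigma(-7.65) = 1/(1+e^(7.65)) = 1/(1+2100.645589) = 1/2101.645589 = 0.0005.

0.0005


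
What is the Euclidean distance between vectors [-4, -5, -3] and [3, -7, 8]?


d = sqrt(sum of squared differences). (-4-3)^2=49, (-5--7)^2=4, (-3-8)^2=121. Sum = 174.

sqrt(174)


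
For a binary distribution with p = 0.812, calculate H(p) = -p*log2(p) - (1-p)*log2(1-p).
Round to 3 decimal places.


H = -0.812*log2(0.812) - 0.188*log2(0.188) = 0.697.

0.697


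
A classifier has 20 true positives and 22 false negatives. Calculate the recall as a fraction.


Recall = TP / (TP + FN) = 20 / 42 = 10/21.

10/21


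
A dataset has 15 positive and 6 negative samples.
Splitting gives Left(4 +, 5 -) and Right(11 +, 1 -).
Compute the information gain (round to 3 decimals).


H(parent) = 0.8631. H(left) = 0.9911, H(right) = 0.4138. Weighted = (9/21)*0.9911 + (12/21)*0.4138 = 0.6612. IG = 0.8631 - 0.6612 = 0.2019, which rounds to 0.202.

0.202


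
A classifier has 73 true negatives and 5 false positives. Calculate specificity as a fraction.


Specificity = TN / (TN + FP) = 73 / 78 = 73/78.

73/78


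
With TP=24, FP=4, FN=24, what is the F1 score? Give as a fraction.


Precision = 24/28 = 6/7. Recall = 24/48 = 1/2. F1 = 2*P*R/(P+R) = 12/19.

12/19


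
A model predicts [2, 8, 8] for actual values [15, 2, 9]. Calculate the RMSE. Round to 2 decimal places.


MSE = 68.6667. RMSE = sqrt(68.6667) = 8.29.

8.29


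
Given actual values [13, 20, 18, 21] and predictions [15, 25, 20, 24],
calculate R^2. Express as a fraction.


Mean(y) = 18. SS_res = 42. SS_tot = 38. R^2 = 1 - 42/(38) = -2/19.

-2/19


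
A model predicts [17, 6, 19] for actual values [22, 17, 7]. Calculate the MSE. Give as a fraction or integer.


MSE = (1/3) * ((22-17)^2=25 + (17-6)^2=121 + (7-19)^2=144). Sum = 290. MSE = 290/3.

290/3


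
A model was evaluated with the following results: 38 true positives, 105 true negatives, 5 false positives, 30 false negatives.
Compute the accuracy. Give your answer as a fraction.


Accuracy = (TP + TN) / (TP + TN + FP + FN) = (38 + 105) / 178 = 143/178.

143/178


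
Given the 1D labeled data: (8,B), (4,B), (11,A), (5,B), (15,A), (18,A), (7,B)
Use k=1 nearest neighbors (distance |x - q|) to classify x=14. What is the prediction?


Distances: |8-14|=6, |4-14|=10, |11-14|=3, |5-14|=9, |15-14|=1, |18-14|=4, |7-14|=7. 1 nearest: (15,A). Counts: {'A': 1}. Majority class: A.

A


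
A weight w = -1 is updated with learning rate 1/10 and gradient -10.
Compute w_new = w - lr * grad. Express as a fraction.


w_new = -1 - 1/10 * -10 = -1 - -1 = 0.

0


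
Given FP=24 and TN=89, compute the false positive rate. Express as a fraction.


FPR = FP / (FP + TN) = 24 / 113 = 24/113.

24/113


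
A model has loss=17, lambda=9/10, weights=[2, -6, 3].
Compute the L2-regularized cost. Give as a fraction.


L2 sq norm = sum(w^2) = 49. J = 17 + 9/10 * 49 = 611/10.

611/10


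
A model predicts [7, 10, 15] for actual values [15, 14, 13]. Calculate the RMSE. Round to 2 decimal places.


MSE = 28.0000. RMSE = sqrt(28.0000) = 5.29.

5.29


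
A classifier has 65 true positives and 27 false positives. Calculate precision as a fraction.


Precision = TP / (TP + FP) = 65 / 92 = 65/92.

65/92


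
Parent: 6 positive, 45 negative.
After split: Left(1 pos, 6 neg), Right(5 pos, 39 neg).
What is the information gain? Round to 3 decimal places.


H(parent) = 0.5226. H(left) = 0.5917, H(right) = 0.5108. Weighted = (7/51)*0.5917 + (44/51)*0.5108 = 0.5219. IG = 0.5226 - 0.5219 = 0.0007, which rounds to 0.001.

0.001


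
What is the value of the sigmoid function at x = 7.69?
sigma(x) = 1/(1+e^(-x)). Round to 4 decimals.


sigma(7.69) = 1/(1+e^(-7.69)) = 1/(1+0.000457) = 1/1.000457 = 0.9995.

0.9995


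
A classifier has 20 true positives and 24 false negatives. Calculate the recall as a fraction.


Recall = TP / (TP + FN) = 20 / 44 = 5/11.

5/11


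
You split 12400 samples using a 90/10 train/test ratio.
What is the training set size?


Test set = 12400 * 10% = 1240. Training set = 12400 - 1240 = 11160.

11160


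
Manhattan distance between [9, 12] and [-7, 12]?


d = sum of absolute differences: |9--7|=16 + |12-12|=0 = 16.

16


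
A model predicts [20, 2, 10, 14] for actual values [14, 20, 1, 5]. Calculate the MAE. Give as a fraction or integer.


MAE = (1/4) * (|14-20|=6 + |20-2|=18 + |1-10|=9 + |5-14|=9). Sum = 42. MAE = 21/2.

21/2


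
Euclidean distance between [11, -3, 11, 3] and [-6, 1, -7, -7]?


d = sqrt(sum of squared differences). (11--6)^2=289, (-3-1)^2=16, (11--7)^2=324, (3--7)^2=100. Sum = 729.

27


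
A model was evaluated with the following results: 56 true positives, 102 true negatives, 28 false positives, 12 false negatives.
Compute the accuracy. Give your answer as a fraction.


Accuracy = (TP + TN) / (TP + TN + FP + FN) = (56 + 102) / 198 = 79/99.

79/99


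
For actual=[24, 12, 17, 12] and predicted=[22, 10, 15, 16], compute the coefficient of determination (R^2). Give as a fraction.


Mean(y) = 65/4. SS_res = 28. SS_tot = 387/4. R^2 = 1 - 28/(387/4) = 275/387.

275/387


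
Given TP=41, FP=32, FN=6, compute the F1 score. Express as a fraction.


Precision = 41/73 = 41/73. Recall = 41/47 = 41/47. F1 = 2*P*R/(P+R) = 41/60.

41/60


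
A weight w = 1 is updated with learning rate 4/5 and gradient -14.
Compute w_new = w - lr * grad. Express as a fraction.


w_new = 1 - 4/5 * -14 = 1 - -56/5 = 61/5.

61/5


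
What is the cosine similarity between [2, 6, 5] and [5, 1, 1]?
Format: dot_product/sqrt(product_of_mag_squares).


dot = 21. |a|^2 = 65, |b|^2 = 27. cos = 21/sqrt(1755).

21/sqrt(1755)


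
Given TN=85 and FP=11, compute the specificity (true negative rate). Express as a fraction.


Specificity = TN / (TN + FP) = 85 / 96 = 85/96.

85/96


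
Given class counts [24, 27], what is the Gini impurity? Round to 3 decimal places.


Total = 51. Proportions: 24/51, 27/51. sum(p_i^2) = 0.5017. Gini = 1 - 0.5017 = 0.4983, which rounds to 0.498.

0.498


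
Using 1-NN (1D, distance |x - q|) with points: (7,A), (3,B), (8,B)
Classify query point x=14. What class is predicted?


Distances: |7-14|=7, |3-14|=11, |8-14|=6. 1 nearest: (8,B). Counts: {'B': 1}. Majority class: B.

B


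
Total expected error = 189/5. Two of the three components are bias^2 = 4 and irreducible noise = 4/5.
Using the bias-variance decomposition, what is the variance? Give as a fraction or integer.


Total error = bias^2 + variance + irreducible noise. So variance = 189/5 - 4 - 4/5 = 33.

33


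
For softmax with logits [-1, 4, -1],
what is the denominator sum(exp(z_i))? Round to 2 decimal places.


Denom = e^-1=0.3679 + e^4=54.5982 + e^-1=0.3679. Sum = 55.3340, which rounds to 55.33.

55.33


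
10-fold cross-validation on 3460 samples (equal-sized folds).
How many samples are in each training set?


Each validation fold has 3460/10 = 346 samples. Training set = 3460 - 346 = 3114.

3114


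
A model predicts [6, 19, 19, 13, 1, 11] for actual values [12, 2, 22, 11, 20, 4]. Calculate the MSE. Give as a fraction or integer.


MSE = (1/6) * ((12-6)^2=36 + (2-19)^2=289 + (22-19)^2=9 + (11-13)^2=4 + (20-1)^2=361 + (4-11)^2=49). Sum = 748. MSE = 374/3.

374/3


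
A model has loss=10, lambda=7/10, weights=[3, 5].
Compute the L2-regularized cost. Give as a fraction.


L2 sq norm = sum(w^2) = 34. J = 10 + 7/10 * 34 = 169/5.

169/5


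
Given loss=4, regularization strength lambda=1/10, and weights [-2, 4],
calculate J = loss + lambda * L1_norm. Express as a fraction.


L1 norm = sum(|w|) = 6. J = 4 + 1/10 * 6 = 23/5.

23/5


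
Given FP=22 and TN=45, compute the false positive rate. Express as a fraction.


FPR = FP / (FP + TN) = 22 / 67 = 22/67.

22/67


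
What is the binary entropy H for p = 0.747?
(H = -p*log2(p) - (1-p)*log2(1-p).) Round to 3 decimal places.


H = -0.747*log2(0.747) - 0.253*log2(0.253) = 0.816.

0.816


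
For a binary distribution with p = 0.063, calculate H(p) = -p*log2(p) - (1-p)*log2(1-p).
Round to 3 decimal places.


H = -0.063*log2(0.063) - 0.937*log2(0.937) = 0.339.

0.339


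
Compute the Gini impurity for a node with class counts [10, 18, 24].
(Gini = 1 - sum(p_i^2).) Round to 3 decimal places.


Total = 52. Proportions: 10/52, 18/52, 24/52. sum(p_i^2) = 0.3698. Gini = 1 - 0.3698 = 0.6302, which rounds to 0.630.

0.630


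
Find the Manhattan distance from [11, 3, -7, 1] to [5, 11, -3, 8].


d = sum of absolute differences: |11-5|=6 + |3-11|=8 + |-7--3|=4 + |1-8|=7 = 25.

25


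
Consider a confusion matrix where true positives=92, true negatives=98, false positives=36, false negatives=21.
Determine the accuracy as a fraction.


Accuracy = (TP + TN) / (TP + TN + FP + FN) = (92 + 98) / 247 = 10/13.

10/13


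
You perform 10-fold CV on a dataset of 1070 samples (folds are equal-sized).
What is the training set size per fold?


Each validation fold has 1070/10 = 107 samples. Training set = 1070 - 107 = 963.

963


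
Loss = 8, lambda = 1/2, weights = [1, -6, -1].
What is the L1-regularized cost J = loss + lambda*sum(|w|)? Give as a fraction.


L1 norm = sum(|w|) = 8. J = 8 + 1/2 * 8 = 12.

12


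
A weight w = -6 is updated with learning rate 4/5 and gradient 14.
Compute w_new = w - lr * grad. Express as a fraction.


w_new = -6 - 4/5 * 14 = -6 - 56/5 = -86/5.

-86/5


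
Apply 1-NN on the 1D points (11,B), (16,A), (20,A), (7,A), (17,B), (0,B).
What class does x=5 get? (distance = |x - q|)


Distances: |11-5|=6, |16-5|=11, |20-5|=15, |7-5|=2, |17-5|=12, |0-5|=5. 1 nearest: (7,A). Counts: {'A': 1}. Majority class: A.

A


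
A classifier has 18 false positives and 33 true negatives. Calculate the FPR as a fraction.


FPR = FP / (FP + TN) = 18 / 51 = 6/17.

6/17


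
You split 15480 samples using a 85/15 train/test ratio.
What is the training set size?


Test set = 15480 * 15% = 2322. Training set = 15480 - 2322 = 13158.

13158


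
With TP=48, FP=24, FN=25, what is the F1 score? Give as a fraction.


Precision = 48/72 = 2/3. Recall = 48/73 = 48/73. F1 = 2*P*R/(P+R) = 96/145.

96/145


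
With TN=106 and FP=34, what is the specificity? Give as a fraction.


Specificity = TN / (TN + FP) = 106 / 140 = 53/70.

53/70


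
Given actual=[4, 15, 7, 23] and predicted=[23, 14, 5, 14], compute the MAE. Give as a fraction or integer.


MAE = (1/4) * (|4-23|=19 + |15-14|=1 + |7-5|=2 + |23-14|=9). Sum = 31. MAE = 31/4.

31/4


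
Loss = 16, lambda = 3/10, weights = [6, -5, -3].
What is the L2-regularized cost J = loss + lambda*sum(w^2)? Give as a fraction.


L2 sq norm = sum(w^2) = 70. J = 16 + 3/10 * 70 = 37.

37


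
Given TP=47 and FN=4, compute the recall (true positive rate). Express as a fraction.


Recall = TP / (TP + FN) = 47 / 51 = 47/51.

47/51


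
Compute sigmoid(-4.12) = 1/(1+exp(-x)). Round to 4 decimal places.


sigma(-4.12) = 1/(1+e^(4.12)) = 1/(1+61.559242) = 1/62.559242 = 0.0160.

0.0160


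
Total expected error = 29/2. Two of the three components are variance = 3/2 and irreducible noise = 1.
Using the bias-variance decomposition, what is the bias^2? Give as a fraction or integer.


Total error = bias^2 + variance + irreducible noise. So bias^2 = 29/2 - 3/2 - 1 = 12.

12


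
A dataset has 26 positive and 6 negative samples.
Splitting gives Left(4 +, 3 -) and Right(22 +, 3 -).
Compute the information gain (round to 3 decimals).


H(parent) = 0.6962. H(left) = 0.9852, H(right) = 0.5294. Weighted = (7/32)*0.9852 + (25/32)*0.5294 = 0.6291. IG = 0.6962 - 0.6291 = 0.0671, which rounds to 0.067.

0.067


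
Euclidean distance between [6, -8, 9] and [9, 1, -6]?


d = sqrt(sum of squared differences). (6-9)^2=9, (-8-1)^2=81, (9--6)^2=225. Sum = 315.

sqrt(315)


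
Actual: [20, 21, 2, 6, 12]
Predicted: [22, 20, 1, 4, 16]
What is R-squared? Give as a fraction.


Mean(y) = 61/5. SS_res = 26. SS_tot = 1404/5. R^2 = 1 - 26/(1404/5) = 49/54.

49/54


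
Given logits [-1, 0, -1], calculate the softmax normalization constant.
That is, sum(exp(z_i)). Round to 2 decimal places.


Denom = e^-1=0.3679 + e^0=1.0000 + e^-1=0.3679. Sum = 1.7358, which rounds to 1.74.

1.74


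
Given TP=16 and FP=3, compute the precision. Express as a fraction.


Precision = TP / (TP + FP) = 16 / 19 = 16/19.

16/19


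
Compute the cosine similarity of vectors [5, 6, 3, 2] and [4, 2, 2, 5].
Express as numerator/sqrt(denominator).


dot = 48. |a|^2 = 74, |b|^2 = 49. cos = 48/sqrt(3626).

48/sqrt(3626)


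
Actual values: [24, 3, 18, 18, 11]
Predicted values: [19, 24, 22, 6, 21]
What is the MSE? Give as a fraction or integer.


MSE = (1/5) * ((24-19)^2=25 + (3-24)^2=441 + (18-22)^2=16 + (18-6)^2=144 + (11-21)^2=100). Sum = 726. MSE = 726/5.

726/5


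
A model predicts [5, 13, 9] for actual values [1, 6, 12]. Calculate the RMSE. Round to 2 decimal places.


MSE = 24.6667. RMSE = sqrt(24.6667) = 4.97.

4.97


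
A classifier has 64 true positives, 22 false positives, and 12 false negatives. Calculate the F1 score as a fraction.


Precision = 64/86 = 32/43. Recall = 64/76 = 16/19. F1 = 2*P*R/(P+R) = 64/81.

64/81


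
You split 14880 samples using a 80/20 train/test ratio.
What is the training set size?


Test set = 14880 * 20% = 2976. Training set = 14880 - 2976 = 11904.

11904


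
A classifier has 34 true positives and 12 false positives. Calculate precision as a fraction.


Precision = TP / (TP + FP) = 34 / 46 = 17/23.

17/23


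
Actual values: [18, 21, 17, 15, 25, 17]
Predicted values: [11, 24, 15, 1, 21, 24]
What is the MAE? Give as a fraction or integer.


MAE = (1/6) * (|18-11|=7 + |21-24|=3 + |17-15|=2 + |15-1|=14 + |25-21|=4 + |17-24|=7). Sum = 37. MAE = 37/6.

37/6


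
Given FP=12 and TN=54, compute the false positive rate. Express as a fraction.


FPR = FP / (FP + TN) = 12 / 66 = 2/11.

2/11


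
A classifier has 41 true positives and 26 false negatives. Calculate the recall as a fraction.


Recall = TP / (TP + FN) = 41 / 67 = 41/67.

41/67


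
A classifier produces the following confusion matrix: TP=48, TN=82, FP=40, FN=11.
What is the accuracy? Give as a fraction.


Accuracy = (TP + TN) / (TP + TN + FP + FN) = (48 + 82) / 181 = 130/181.

130/181


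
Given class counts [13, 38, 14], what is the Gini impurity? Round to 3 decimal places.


Total = 65. Proportions: 13/65, 38/65, 14/65. sum(p_i^2) = 0.4282. Gini = 1 - 0.4282 = 0.5718, which rounds to 0.572.

0.572


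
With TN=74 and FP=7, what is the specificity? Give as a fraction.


Specificity = TN / (TN + FP) = 74 / 81 = 74/81.

74/81


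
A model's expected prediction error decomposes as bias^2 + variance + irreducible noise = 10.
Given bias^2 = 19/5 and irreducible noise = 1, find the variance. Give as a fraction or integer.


Total error = bias^2 + variance + irreducible noise. So variance = 10 - 19/5 - 1 = 26/5.

26/5


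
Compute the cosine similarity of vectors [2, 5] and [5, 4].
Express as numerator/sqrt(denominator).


dot = 30. |a|^2 = 29, |b|^2 = 41. cos = 30/sqrt(1189).

30/sqrt(1189)


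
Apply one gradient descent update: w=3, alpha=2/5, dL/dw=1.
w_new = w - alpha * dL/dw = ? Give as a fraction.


w_new = 3 - 2/5 * 1 = 3 - 2/5 = 13/5.

13/5


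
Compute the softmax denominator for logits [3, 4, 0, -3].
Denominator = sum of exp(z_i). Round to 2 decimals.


Denom = e^3=20.0855 + e^4=54.5982 + e^0=1.0000 + e^-3=0.0498. Sum = 75.7335, which rounds to 75.73.

75.73


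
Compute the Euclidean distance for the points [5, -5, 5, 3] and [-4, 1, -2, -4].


d = sqrt(sum of squared differences). (5--4)^2=81, (-5-1)^2=36, (5--2)^2=49, (3--4)^2=49. Sum = 215.

sqrt(215)


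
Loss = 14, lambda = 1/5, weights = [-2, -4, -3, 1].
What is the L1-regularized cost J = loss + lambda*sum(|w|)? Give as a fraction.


L1 norm = sum(|w|) = 10. J = 14 + 1/5 * 10 = 16.

16


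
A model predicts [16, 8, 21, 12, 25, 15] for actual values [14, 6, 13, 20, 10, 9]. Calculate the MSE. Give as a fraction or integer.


MSE = (1/6) * ((14-16)^2=4 + (6-8)^2=4 + (13-21)^2=64 + (20-12)^2=64 + (10-25)^2=225 + (9-15)^2=36). Sum = 397. MSE = 397/6.

397/6


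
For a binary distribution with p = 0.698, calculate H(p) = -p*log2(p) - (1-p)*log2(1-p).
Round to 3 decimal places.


H = -0.698*log2(0.698) - 0.302*log2(0.302) = 0.884.

0.884


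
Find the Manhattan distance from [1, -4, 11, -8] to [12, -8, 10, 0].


d = sum of absolute differences: |1-12|=11 + |-4--8|=4 + |11-10|=1 + |-8-0|=8 = 24.

24


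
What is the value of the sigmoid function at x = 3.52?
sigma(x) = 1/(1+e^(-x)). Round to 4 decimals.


sigma(3.52) = 1/(1+e^(-3.52)) = 1/(1+0.029599) = 1/1.029599 = 0.9713.

0.9713


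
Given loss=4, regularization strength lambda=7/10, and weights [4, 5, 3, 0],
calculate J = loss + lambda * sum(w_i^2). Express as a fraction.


L2 sq norm = sum(w^2) = 50. J = 4 + 7/10 * 50 = 39.

39


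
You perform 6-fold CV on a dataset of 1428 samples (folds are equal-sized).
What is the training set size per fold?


Each validation fold has 1428/6 = 238 samples. Training set = 1428 - 238 = 1190.

1190


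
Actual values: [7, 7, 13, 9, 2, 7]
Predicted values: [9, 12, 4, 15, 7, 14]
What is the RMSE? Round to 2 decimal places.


MSE = 36.6667. RMSE = sqrt(36.6667) = 6.06.

6.06


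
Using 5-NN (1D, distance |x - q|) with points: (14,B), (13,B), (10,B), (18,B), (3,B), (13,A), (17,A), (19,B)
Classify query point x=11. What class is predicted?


Distances: |14-11|=3, |13-11|=2, |10-11|=1, |18-11|=7, |3-11|=8, |13-11|=2, |17-11|=6, |19-11|=8. 5 nearest: (10,B), (13,A), (13,B), (14,B), (17,A). Counts: {'B': 3, 'A': 2}. Majority class: B.

B


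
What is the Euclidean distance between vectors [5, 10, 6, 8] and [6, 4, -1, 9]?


d = sqrt(sum of squared differences). (5-6)^2=1, (10-4)^2=36, (6--1)^2=49, (8-9)^2=1. Sum = 87.

sqrt(87)


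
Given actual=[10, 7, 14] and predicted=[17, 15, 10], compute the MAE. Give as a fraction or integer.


MAE = (1/3) * (|10-17|=7 + |7-15|=8 + |14-10|=4). Sum = 19. MAE = 19/3.

19/3


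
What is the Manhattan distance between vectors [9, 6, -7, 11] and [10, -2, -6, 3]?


d = sum of absolute differences: |9-10|=1 + |6--2|=8 + |-7--6|=1 + |11-3|=8 = 18.

18


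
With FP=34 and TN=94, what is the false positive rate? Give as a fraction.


FPR = FP / (FP + TN) = 34 / 128 = 17/64.

17/64


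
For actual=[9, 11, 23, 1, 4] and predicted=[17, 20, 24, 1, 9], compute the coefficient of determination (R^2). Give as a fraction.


Mean(y) = 48/5. SS_res = 171. SS_tot = 1436/5. R^2 = 1 - 171/(1436/5) = 581/1436.

581/1436


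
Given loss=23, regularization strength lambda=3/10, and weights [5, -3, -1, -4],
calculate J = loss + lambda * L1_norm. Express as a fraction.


L1 norm = sum(|w|) = 13. J = 23 + 3/10 * 13 = 269/10.

269/10


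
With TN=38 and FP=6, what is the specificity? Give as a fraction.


Specificity = TN / (TN + FP) = 38 / 44 = 19/22.

19/22


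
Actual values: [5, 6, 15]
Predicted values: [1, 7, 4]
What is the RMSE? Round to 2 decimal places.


MSE = 46.0000. RMSE = sqrt(46.0000) = 6.78.

6.78


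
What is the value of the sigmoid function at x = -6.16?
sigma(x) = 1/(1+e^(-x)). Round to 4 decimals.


sigma(-6.16) = 1/(1+e^(6.16)) = 1/(1+473.428075) = 1/474.428075 = 0.0021.

0.0021


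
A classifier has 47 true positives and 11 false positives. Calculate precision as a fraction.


Precision = TP / (TP + FP) = 47 / 58 = 47/58.

47/58


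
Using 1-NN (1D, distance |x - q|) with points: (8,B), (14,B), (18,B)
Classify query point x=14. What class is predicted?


Distances: |8-14|=6, |14-14|=0, |18-14|=4. 1 nearest: (14,B). Counts: {'B': 1}. Majority class: B.

B


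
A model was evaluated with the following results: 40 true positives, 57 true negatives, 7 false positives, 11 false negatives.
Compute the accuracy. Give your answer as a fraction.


Accuracy = (TP + TN) / (TP + TN + FP + FN) = (40 + 57) / 115 = 97/115.

97/115


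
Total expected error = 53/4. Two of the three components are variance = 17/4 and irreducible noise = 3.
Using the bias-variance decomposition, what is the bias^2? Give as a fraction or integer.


Total error = bias^2 + variance + irreducible noise. So bias^2 = 53/4 - 17/4 - 3 = 6.

6


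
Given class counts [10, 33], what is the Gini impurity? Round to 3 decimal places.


Total = 43. Proportions: 10/43, 33/43. sum(p_i^2) = 0.6431. Gini = 1 - 0.6431 = 0.3569, which rounds to 0.357.

0.357


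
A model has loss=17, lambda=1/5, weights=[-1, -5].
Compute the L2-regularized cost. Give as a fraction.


L2 sq norm = sum(w^2) = 26. J = 17 + 1/5 * 26 = 111/5.

111/5


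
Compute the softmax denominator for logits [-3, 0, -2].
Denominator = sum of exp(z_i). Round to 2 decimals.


Denom = e^-3=0.0498 + e^0=1.0000 + e^-2=0.1353. Sum = 1.1851, which rounds to 1.19.

1.19


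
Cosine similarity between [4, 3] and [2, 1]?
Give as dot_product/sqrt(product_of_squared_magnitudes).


dot = 11. |a|^2 = 25, |b|^2 = 5. cos = 11/sqrt(125).

11/sqrt(125)


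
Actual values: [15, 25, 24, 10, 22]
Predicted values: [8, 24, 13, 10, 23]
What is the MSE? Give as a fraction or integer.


MSE = (1/5) * ((15-8)^2=49 + (25-24)^2=1 + (24-13)^2=121 + (10-10)^2=0 + (22-23)^2=1). Sum = 172. MSE = 172/5.

172/5


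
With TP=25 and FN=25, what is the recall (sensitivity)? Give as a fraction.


Recall = TP / (TP + FN) = 25 / 50 = 1/2.

1/2


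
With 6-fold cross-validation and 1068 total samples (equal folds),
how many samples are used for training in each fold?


Each validation fold has 1068/6 = 178 samples. Training set = 1068 - 178 = 890.

890


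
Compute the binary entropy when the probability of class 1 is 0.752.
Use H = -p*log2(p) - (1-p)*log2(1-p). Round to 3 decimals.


H = -0.752*log2(0.752) - 0.248*log2(0.248) = 0.808.

0.808


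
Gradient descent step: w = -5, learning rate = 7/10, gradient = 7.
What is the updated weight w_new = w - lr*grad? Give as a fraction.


w_new = -5 - 7/10 * 7 = -5 - 49/10 = -99/10.

-99/10


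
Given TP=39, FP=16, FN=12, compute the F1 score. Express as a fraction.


Precision = 39/55 = 39/55. Recall = 39/51 = 13/17. F1 = 2*P*R/(P+R) = 39/53.

39/53


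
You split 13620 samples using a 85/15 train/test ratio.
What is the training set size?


Test set = 13620 * 15% = 2043. Training set = 13620 - 2043 = 11577.

11577


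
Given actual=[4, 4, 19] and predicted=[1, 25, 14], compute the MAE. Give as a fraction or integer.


MAE = (1/3) * (|4-1|=3 + |4-25|=21 + |19-14|=5). Sum = 29. MAE = 29/3.

29/3


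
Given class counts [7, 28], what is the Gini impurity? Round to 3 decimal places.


Total = 35. Proportions: 7/35, 28/35. sum(p_i^2) = 0.6800. Gini = 1 - 0.6800 = 0.3200, which rounds to 0.320.

0.320


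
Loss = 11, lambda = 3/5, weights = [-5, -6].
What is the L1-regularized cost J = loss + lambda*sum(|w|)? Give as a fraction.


L1 norm = sum(|w|) = 11. J = 11 + 3/5 * 11 = 88/5.

88/5


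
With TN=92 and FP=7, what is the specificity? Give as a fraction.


Specificity = TN / (TN + FP) = 92 / 99 = 92/99.

92/99


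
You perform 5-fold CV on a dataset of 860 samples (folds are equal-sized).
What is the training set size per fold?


Each validation fold has 860/5 = 172 samples. Training set = 860 - 172 = 688.

688


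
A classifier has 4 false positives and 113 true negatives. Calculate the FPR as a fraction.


FPR = FP / (FP + TN) = 4 / 117 = 4/117.

4/117


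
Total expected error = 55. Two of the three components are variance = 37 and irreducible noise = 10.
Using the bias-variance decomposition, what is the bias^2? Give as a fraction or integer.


Total error = bias^2 + variance + irreducible noise. So bias^2 = 55 - 37 - 10 = 8.

8


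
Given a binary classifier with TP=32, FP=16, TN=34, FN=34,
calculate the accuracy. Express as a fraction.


Accuracy = (TP + TN) / (TP + TN + FP + FN) = (32 + 34) / 116 = 33/58.

33/58
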